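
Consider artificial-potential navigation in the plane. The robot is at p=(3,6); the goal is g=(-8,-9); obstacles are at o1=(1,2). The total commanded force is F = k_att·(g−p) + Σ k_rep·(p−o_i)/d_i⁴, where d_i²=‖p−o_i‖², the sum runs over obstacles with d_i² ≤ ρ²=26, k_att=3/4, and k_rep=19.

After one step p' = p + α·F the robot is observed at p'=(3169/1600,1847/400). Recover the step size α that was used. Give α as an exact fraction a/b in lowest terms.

α = 1/8

F_att = 3/4·(g−p) = 3/4·(-11,-15) = (-8.2500,-11.2500)
o1: d²=20 ≤ ρ²=26; F_rep = 19·(2,4)/20² = (0.0950,0.1900)
F = F_att + ΣF_rep = (-8.1550,-11.0600)
Δp = p'−p = (-1.0194,-1.3825); α = Δx/Fx = (-1631/1600) / (-1631/200) = 1/8
check: Δy/Fy = (-553/400) / (-553/50) = 1/8 ✓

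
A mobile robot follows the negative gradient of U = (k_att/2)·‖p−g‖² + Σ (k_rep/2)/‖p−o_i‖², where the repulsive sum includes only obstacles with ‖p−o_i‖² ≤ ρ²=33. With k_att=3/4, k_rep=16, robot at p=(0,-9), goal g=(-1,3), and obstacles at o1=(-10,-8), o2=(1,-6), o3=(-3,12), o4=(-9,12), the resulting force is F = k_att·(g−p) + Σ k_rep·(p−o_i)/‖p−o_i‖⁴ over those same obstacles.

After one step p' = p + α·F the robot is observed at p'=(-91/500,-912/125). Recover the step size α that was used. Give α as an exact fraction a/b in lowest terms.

F_att = 3/4·(g−p) = 3/4·(-1,12) = (-0.7500,9.0000)
o1: d²=101 > ρ²=33 → inactive
o2: d²=10 ≤ ρ²=33; F_rep = 16·(-1,-3)/10² = (-0.1600,-0.4800)
o3: d²=450 > ρ²=33 → inactive
o4: d²=522 > ρ²=33 → inactive
F = F_att + ΣF_rep = (-0.9100,8.5200)
Δp = p'−p = (-0.1820,1.7040); α = Δx/Fx = (-91/500) / (-91/100) = 1/5
check: Δy/Fy = (213/125) / (213/25) = 1/5 ✓

α = 1/5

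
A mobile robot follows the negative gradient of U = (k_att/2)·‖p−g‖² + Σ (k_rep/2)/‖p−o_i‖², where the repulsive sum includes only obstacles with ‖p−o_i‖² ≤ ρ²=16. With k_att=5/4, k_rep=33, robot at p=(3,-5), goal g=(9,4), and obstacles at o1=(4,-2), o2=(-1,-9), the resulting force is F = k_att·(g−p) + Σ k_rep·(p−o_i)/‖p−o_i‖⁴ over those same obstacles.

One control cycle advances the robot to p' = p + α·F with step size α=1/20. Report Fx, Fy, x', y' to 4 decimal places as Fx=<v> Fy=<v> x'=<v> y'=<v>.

F_att = 5/4·(g−p) = 5/4·(6,9) = (7.5000,11.2500)
o1: d²=10 ≤ ρ²=16; F_rep = 33·(-1,-3)/10² = (-0.3300,-0.9900)
o2: d²=32 > ρ²=16 → inactive
F = F_att + ΣF_rep = (7.1700,10.2600)
p' = p + 1/20·F = (3.3585,-4.4870)

Fx=7.1700 Fy=10.2600 x'=3.3585 y'=-4.4870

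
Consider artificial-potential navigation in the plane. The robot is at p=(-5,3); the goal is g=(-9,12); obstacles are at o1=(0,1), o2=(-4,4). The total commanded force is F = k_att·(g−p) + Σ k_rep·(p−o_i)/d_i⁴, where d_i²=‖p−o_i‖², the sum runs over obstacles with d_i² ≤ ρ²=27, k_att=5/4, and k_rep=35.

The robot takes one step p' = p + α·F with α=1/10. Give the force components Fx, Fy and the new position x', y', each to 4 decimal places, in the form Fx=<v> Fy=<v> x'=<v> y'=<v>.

Fx=-13.7500 Fy=2.5000 x'=-6.3750 y'=3.2500

F_att = 5/4·(g−p) = 5/4·(-4,9) = (-5.0000,11.2500)
o1: d²=29 > ρ²=27 → inactive
o2: d²=2 ≤ ρ²=27; F_rep = 35·(-1,-1)/2² = (-8.7500,-8.7500)
F = F_att + ΣF_rep = (-13.7500,2.5000)
p' = p + 1/10·F = (-6.3750,3.2500)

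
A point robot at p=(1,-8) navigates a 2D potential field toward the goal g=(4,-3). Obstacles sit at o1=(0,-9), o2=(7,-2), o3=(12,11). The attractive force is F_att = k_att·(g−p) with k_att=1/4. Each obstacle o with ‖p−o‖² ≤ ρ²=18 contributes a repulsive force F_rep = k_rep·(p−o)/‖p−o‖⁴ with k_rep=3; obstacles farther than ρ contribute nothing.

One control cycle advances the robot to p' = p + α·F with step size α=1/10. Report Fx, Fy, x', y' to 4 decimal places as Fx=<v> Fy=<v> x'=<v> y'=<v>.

F_att = 1/4·(g−p) = 1/4·(3,5) = (0.7500,1.2500)
o1: d²=2 ≤ ρ²=18; F_rep = 3·(1,1)/2² = (0.7500,0.7500)
o2: d²=72 > ρ²=18 → inactive
o3: d²=482 > ρ²=18 → inactive
F = F_att + ΣF_rep = (1.5000,2.0000)
p' = p + 1/10·F = (1.1500,-7.8000)

Fx=1.5000 Fy=2.0000 x'=1.1500 y'=-7.8000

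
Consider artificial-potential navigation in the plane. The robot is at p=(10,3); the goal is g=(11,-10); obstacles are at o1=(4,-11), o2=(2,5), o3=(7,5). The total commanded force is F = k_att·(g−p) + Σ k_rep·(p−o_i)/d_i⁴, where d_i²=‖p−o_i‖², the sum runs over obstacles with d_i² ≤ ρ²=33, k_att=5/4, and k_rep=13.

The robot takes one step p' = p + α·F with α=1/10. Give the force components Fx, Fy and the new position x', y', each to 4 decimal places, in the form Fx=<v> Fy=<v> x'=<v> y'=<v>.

Fx=1.4808 Fy=-16.4038 x'=10.1481 y'=1.3596

F_att = 5/4·(g−p) = 5/4·(1,-13) = (1.2500,-16.2500)
o1: d²=232 > ρ²=33 → inactive
o2: d²=68 > ρ²=33 → inactive
o3: d²=13 ≤ ρ²=33; F_rep = 13·(3,-2)/13² = (0.2308,-0.1538)
F = F_att + ΣF_rep = (1.4808,-16.4038)
p' = p + 1/10·F = (10.1481,1.3596)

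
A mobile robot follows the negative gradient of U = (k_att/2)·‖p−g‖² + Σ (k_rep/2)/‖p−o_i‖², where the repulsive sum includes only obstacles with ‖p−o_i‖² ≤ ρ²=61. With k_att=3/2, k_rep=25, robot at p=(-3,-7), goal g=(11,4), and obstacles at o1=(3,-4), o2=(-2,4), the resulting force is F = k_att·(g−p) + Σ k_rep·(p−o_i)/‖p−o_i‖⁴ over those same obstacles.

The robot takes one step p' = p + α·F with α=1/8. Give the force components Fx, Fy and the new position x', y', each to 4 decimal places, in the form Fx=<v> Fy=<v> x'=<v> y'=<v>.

F_att = 3/2·(g−p) = 3/2·(14,11) = (21.0000,16.5000)
o1: d²=45 ≤ ρ²=61; F_rep = 25·(-6,-3)/45² = (-0.0741,-0.0370)
o2: d²=122 > ρ²=61 → inactive
F = F_att + ΣF_rep = (20.9259,16.4630)
p' = p + 1/8·F = (-0.3843,-4.9421)

Fx=20.9259 Fy=16.4630 x'=-0.3843 y'=-4.9421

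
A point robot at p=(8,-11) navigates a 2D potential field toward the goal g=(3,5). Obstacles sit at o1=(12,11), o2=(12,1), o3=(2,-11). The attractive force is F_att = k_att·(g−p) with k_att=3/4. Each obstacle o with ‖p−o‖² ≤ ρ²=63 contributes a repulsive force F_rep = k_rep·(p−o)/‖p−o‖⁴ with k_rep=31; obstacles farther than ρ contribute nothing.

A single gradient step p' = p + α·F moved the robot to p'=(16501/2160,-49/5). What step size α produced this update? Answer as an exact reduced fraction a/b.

F_att = 3/4·(g−p) = 3/4·(-5,16) = (-3.7500,12.0000)
o1: d²=500 > ρ²=63 → inactive
o2: d²=160 > ρ²=63 → inactive
o3: d²=36 ≤ ρ²=63; F_rep = 31·(6,0)/36² = (0.1435,0.0000)
F = F_att + ΣF_rep = (-3.6065,12.0000)
Δp = p'−p = (-0.3606,1.2000); α = Δx/Fx = (-779/2160) / (-779/216) = 1/10
check: Δy/Fy = (6/5) / (12) = 1/10 ✓

α = 1/10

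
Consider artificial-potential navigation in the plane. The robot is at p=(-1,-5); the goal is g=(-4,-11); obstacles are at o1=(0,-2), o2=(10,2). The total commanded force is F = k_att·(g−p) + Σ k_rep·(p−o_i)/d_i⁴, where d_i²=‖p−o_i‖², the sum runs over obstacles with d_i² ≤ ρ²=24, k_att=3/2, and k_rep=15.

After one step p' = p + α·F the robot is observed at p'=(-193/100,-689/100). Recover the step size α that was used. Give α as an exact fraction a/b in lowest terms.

α = 1/5

F_att = 3/2·(g−p) = 3/2·(-3,-6) = (-4.5000,-9.0000)
o1: d²=10 ≤ ρ²=24; F_rep = 15·(-1,-3)/10² = (-0.1500,-0.4500)
o2: d²=170 > ρ²=24 → inactive
F = F_att + ΣF_rep = (-4.6500,-9.4500)
Δp = p'−p = (-0.9300,-1.8900); α = Δx/Fx = (-93/100) / (-93/20) = 1/5
check: Δy/Fy = (-189/100) / (-189/20) = 1/5 ✓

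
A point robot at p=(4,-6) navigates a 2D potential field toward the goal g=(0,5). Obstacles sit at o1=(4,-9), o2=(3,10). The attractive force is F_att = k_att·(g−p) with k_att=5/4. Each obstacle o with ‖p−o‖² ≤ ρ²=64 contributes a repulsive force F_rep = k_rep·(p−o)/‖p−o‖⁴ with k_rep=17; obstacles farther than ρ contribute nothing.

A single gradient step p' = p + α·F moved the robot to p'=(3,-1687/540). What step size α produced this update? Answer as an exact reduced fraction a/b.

F_att = 5/4·(g−p) = 5/4·(-4,11) = (-5.0000,13.7500)
o1: d²=9 ≤ ρ²=64; F_rep = 17·(0,3)/9² = (0.0000,0.6296)
o2: d²=257 > ρ²=64 → inactive
F = F_att + ΣF_rep = (-5.0000,14.3796)
Δp = p'−p = (-1.0000,2.8759); α = Δx/Fx = (-1) / (-5) = 1/5
check: Δy/Fy = (1553/540) / (1553/108) = 1/5 ✓

α = 1/5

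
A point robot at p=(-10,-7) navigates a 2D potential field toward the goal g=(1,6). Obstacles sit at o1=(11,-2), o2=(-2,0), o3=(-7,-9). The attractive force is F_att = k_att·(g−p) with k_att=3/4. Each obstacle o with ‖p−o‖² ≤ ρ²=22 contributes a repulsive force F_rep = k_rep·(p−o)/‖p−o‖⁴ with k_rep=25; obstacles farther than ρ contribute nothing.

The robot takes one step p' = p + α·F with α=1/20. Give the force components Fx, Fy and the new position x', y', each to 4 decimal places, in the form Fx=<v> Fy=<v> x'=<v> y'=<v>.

F_att = 3/4·(g−p) = 3/4·(11,13) = (8.2500,9.7500)
o1: d²=466 > ρ²=22 → inactive
o2: d²=113 > ρ²=22 → inactive
o3: d²=13 ≤ ρ²=22; F_rep = 25·(-3,2)/13² = (-0.4438,0.2959)
F = F_att + ΣF_rep = (7.8062,10.0459)
p' = p + 1/20·F = (-9.6097,-6.4977)

Fx=7.8062 Fy=10.0459 x'=-9.6097 y'=-6.4977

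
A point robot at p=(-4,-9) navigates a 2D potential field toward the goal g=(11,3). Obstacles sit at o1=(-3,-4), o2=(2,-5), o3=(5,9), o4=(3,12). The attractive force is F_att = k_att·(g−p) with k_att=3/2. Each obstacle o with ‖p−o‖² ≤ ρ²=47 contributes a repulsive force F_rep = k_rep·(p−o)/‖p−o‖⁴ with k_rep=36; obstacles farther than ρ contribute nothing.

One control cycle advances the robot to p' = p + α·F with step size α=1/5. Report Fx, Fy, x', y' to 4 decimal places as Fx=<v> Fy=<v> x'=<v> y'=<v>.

F_att = 3/2·(g−p) = 3/2·(15,12) = (22.5000,18.0000)
o1: d²=26 ≤ ρ²=47; F_rep = 36·(-1,-5)/26² = (-0.0533,-0.2663)
o2: d²=52 > ρ²=47 → inactive
o3: d²=405 > ρ²=47 → inactive
o4: d²=490 > ρ²=47 → inactive
F = F_att + ΣF_rep = (22.4467,17.7337)
p' = p + 1/5·F = (0.4893,-5.4533)

Fx=22.4467 Fy=17.7337 x'=0.4893 y'=-5.4533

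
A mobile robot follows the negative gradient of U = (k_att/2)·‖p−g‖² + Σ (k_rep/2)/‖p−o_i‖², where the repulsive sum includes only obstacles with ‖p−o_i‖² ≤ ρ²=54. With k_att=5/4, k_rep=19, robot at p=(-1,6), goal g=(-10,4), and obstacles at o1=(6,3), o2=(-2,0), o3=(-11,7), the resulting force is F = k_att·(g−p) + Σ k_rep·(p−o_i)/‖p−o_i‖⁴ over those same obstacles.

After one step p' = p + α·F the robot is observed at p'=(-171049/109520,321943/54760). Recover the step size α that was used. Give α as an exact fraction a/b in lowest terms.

F_att = 5/4·(g−p) = 5/4·(-9,-2) = (-11.2500,-2.5000)
o1: d²=58 > ρ²=54 → inactive
o2: d²=37 ≤ ρ²=54; F_rep = 19·(1,6)/37² = (0.0139,0.0833)
o3: d²=101 > ρ²=54 → inactive
F = F_att + ΣF_rep = (-11.2361,-2.4167)
Δp = p'−p = (-0.5618,-0.1208); α = Δx/Fx = (-61529/109520) / (-61529/5476) = 1/20
check: Δy/Fy = (-6617/54760) / (-6617/2738) = 1/20 ✓

α = 1/20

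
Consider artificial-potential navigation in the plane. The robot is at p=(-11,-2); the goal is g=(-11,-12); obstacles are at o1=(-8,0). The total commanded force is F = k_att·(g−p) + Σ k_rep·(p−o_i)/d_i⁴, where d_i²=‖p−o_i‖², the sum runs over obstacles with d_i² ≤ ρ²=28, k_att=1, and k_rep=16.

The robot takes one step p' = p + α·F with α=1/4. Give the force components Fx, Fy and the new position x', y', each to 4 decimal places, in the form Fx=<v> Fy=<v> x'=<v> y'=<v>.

F_att = 1·(g−p) = 1·(0,-10) = (0.0000,-10.0000)
o1: d²=13 ≤ ρ²=28; F_rep = 16·(-3,-2)/13² = (-0.2840,-0.1893)
F = F_att + ΣF_rep = (-0.2840,-10.1893)
p' = p + 1/4·F = (-11.0710,-4.5473)

Fx=-0.2840 Fy=-10.1893 x'=-11.0710 y'=-4.5473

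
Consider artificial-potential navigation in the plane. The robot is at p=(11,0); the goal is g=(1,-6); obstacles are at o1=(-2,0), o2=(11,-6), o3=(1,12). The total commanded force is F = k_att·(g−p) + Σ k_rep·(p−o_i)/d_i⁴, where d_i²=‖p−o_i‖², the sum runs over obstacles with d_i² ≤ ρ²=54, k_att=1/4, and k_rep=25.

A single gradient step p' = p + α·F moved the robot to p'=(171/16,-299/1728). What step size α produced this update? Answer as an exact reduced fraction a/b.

α = 1/8

F_att = 1/4·(g−p) = 1/4·(-10,-6) = (-2.5000,-1.5000)
o1: d²=169 > ρ²=54 → inactive
o2: d²=36 ≤ ρ²=54; F_rep = 25·(0,6)/36² = (0.0000,0.1157)
o3: d²=244 > ρ²=54 → inactive
F = F_att + ΣF_rep = (-2.5000,-1.3843)
Δp = p'−p = (-0.3125,-0.1730); α = Δx/Fx = (-5/16) / (-5/2) = 1/8
check: Δy/Fy = (-299/1728) / (-299/216) = 1/8 ✓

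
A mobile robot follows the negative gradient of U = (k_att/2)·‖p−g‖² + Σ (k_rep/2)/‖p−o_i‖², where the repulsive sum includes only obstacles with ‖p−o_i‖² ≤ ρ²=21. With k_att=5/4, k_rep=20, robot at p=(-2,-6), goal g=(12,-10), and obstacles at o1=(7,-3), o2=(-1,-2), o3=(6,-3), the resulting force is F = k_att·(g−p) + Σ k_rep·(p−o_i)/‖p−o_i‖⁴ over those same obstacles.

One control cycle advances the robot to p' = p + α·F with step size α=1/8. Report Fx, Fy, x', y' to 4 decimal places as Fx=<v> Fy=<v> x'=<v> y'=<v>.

F_att = 5/4·(g−p) = 5/4·(14,-4) = (17.5000,-5.0000)
o1: d²=90 > ρ²=21 → inactive
o2: d²=17 ≤ ρ²=21; F_rep = 20·(-1,-4)/17² = (-0.0692,-0.2768)
o3: d²=73 > ρ²=21 → inactive
F = F_att + ΣF_rep = (17.4308,-5.2768)
p' = p + 1/8·F = (0.1788,-6.6596)

Fx=17.4308 Fy=-5.2768 x'=0.1788 y'=-6.6596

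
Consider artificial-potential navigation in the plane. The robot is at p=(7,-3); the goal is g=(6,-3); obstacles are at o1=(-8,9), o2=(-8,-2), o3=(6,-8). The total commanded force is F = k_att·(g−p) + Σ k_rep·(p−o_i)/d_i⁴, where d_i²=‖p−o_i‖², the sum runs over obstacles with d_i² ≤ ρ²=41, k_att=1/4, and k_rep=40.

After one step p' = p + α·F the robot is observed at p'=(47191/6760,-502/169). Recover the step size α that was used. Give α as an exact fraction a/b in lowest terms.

α = 1/10

F_att = 1/4·(g−p) = 1/4·(-1,0) = (-0.2500,0.0000)
o1: d²=369 > ρ²=41 → inactive
o2: d²=226 > ρ²=41 → inactive
o3: d²=26 ≤ ρ²=41; F_rep = 40·(1,5)/26² = (0.0592,0.2959)
F = F_att + ΣF_rep = (-0.1908,0.2959)
Δp = p'−p = (-0.0191,0.0296); α = Δx/Fx = (-129/6760) / (-129/676) = 1/10
check: Δy/Fy = (5/169) / (50/169) = 1/10 ✓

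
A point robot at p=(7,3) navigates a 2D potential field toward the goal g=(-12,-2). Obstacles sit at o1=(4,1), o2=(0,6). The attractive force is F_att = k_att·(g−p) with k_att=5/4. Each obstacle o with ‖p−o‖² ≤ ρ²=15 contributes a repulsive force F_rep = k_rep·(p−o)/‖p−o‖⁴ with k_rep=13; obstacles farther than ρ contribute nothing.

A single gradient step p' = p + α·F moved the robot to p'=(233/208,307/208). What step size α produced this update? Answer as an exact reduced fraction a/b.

α = 1/4

F_att = 5/4·(g−p) = 5/4·(-19,-5) = (-23.7500,-6.2500)
o1: d²=13 ≤ ρ²=15; F_rep = 13·(3,2)/13² = (0.2308,0.1538)
o2: d²=58 > ρ²=15 → inactive
F = F_att + ΣF_rep = (-23.5192,-6.0962)
Δp = p'−p = (-5.8798,-1.5240); α = Δx/Fx = (-1223/208) / (-1223/52) = 1/4
check: Δy/Fy = (-317/208) / (-317/52) = 1/4 ✓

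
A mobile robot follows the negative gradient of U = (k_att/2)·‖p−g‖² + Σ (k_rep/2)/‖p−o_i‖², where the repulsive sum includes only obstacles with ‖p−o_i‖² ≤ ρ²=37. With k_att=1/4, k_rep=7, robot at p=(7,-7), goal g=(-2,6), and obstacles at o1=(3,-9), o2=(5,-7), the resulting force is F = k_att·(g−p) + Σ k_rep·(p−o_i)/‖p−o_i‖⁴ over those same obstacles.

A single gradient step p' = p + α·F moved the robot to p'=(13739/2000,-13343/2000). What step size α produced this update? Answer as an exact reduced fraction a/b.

α = 1/10

F_att = 1/4·(g−p) = 1/4·(-9,13) = (-2.2500,3.2500)
o1: d²=20 ≤ ρ²=37; F_rep = 7·(4,2)/20² = (0.0700,0.0350)
o2: d²=4 ≤ ρ²=37; F_rep = 7·(2,0)/4² = (0.8750,0.0000)
F = F_att + ΣF_rep = (-1.3050,3.2850)
Δp = p'−p = (-0.1305,0.3285); α = Δx/Fx = (-261/2000) / (-261/200) = 1/10
check: Δy/Fy = (657/2000) / (657/200) = 1/10 ✓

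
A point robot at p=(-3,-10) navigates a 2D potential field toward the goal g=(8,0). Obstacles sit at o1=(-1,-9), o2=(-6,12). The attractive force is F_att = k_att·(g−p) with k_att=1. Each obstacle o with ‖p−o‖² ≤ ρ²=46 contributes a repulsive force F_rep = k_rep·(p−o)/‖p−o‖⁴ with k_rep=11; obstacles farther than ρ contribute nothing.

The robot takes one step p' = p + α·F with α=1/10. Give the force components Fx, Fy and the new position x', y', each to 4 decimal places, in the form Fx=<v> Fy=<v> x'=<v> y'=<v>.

Fx=10.1200 Fy=9.5600 x'=-1.9880 y'=-9.0440

F_att = 1·(g−p) = 1·(11,10) = (11.0000,10.0000)
o1: d²=5 ≤ ρ²=46; F_rep = 11·(-2,-1)/5² = (-0.8800,-0.4400)
o2: d²=493 > ρ²=46 → inactive
F = F_att + ΣF_rep = (10.1200,9.5600)
p' = p + 1/10·F = (-1.9880,-9.0440)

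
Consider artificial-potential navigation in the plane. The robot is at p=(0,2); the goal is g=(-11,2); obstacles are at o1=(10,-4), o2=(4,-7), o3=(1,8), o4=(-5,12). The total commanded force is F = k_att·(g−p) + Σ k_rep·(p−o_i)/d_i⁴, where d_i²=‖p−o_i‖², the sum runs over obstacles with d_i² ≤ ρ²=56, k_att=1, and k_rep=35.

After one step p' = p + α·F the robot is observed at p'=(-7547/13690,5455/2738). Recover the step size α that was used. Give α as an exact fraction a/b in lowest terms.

F_att = 1·(g−p) = 1·(-11,0) = (-11.0000,0.0000)
o1: d²=136 > ρ²=56 → inactive
o2: d²=97 > ρ²=56 → inactive
o3: d²=37 ≤ ρ²=56; F_rep = 35·(-1,-6)/37² = (-0.0256,-0.1534)
o4: d²=125 > ρ²=56 → inactive
F = F_att + ΣF_rep = (-11.0256,-0.1534)
Δp = p'−p = (-0.5513,-0.0077); α = Δx/Fx = (-7547/13690) / (-15094/1369) = 1/20
check: Δy/Fy = (-21/2738) / (-210/1369) = 1/20 ✓

α = 1/20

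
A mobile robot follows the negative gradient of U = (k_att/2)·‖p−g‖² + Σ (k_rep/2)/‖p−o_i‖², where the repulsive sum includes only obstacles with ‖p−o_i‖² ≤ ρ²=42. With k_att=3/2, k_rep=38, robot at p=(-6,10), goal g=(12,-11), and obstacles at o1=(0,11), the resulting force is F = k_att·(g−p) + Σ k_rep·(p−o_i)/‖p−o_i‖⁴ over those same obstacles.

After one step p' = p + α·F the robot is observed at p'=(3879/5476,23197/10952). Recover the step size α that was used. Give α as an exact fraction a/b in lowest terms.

F_att = 3/2·(g−p) = 3/2·(18,-21) = (27.0000,-31.5000)
o1: d²=37 ≤ ρ²=42; F_rep = 38·(-6,-1)/37² = (-0.1665,-0.0278)
F = F_att + ΣF_rep = (26.8335,-31.5278)
Δp = p'−p = (6.7084,-7.8819); α = Δx/Fx = (36735/5476) / (36735/1369) = 1/4
check: Δy/Fy = (-86323/10952) / (-86323/2738) = 1/4 ✓

α = 1/4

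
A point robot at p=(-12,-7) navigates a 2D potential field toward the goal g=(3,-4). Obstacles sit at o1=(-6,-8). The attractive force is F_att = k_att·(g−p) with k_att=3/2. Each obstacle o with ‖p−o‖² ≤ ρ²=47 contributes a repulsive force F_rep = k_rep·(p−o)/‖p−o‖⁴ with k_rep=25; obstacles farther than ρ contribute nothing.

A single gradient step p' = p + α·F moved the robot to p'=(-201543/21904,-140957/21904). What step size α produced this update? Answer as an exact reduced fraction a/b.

F_att = 3/2·(g−p) = 3/2·(15,3) = (22.5000,4.5000)
o1: d²=37 ≤ ρ²=47; F_rep = 25·(-6,1)/37² = (-0.1096,0.0183)
F = F_att + ΣF_rep = (22.3904,4.5183)
Δp = p'−p = (2.7988,0.5648); α = Δx/Fx = (61305/21904) / (61305/2738) = 1/8
check: Δy/Fy = (12371/21904) / (12371/2738) = 1/8 ✓

α = 1/8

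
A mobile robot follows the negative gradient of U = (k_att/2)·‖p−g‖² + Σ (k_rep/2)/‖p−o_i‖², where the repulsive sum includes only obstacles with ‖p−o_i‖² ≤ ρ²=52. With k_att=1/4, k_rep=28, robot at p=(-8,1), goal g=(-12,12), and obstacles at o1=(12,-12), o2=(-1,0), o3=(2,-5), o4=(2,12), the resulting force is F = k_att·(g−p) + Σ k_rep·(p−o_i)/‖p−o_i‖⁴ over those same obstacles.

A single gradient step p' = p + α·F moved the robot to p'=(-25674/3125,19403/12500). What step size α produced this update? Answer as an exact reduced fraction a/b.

F_att = 1/4·(g−p) = 1/4·(-4,11) = (-1.0000,2.7500)
o1: d²=569 > ρ²=52 → inactive
o2: d²=50 ≤ ρ²=52; F_rep = 28·(-7,1)/50² = (-0.0784,0.0112)
o3: d²=136 > ρ²=52 → inactive
o4: d²=221 > ρ²=52 → inactive
F = F_att + ΣF_rep = (-1.0784,2.7612)
Δp = p'−p = (-0.2157,0.5522); α = Δx/Fx = (-674/3125) / (-674/625) = 1/5
check: Δy/Fy = (6903/12500) / (6903/2500) = 1/5 ✓

α = 1/5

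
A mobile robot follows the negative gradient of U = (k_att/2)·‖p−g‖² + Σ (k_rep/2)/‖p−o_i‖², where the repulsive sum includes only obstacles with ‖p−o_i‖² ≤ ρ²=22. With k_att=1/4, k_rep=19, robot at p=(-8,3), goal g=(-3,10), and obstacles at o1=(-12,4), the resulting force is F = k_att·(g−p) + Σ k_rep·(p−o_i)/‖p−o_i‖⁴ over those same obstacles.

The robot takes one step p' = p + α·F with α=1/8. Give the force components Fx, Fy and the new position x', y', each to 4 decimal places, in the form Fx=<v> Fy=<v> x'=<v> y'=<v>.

Fx=1.5130 Fy=1.6843 x'=-7.8109 y'=3.2105

F_att = 1/4·(g−p) = 1/4·(5,7) = (1.2500,1.7500)
o1: d²=17 ≤ ρ²=22; F_rep = 19·(4,-1)/17² = (0.2630,-0.0657)
F = F_att + ΣF_rep = (1.5130,1.6843)
p' = p + 1/8·F = (-7.8109,3.2105)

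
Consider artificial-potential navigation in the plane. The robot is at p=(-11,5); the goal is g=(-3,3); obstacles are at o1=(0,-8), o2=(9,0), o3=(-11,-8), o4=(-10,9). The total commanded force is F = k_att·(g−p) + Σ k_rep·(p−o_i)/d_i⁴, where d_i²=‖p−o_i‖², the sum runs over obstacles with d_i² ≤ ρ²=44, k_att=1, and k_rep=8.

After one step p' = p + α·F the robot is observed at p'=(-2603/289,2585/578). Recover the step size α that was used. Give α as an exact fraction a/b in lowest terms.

F_att = 1·(g−p) = 1·(8,-2) = (8.0000,-2.0000)
o1: d²=290 > ρ²=44 → inactive
o2: d²=425 > ρ²=44 → inactive
o3: d²=169 > ρ²=44 → inactive
o4: d²=17 ≤ ρ²=44; F_rep = 8·(-1,-4)/17² = (-0.0277,-0.1107)
F = F_att + ΣF_rep = (7.9723,-2.1107)
Δp = p'−p = (1.9931,-0.5277); α = Δx/Fx = (576/289) / (2304/289) = 1/4
check: Δy/Fy = (-305/578) / (-610/289) = 1/4 ✓

α = 1/4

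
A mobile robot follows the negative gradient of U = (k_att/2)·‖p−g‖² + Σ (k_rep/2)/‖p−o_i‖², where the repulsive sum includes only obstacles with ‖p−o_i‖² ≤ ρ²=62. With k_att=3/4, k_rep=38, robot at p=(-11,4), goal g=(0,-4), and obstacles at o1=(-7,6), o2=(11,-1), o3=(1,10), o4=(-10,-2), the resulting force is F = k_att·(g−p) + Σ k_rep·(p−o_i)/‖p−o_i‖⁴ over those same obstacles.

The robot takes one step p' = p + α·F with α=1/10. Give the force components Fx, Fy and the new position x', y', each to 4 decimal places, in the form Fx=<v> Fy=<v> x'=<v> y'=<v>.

Fx=7.8422 Fy=-6.0235 x'=-10.2158 y'=3.3977

F_att = 3/4·(g−p) = 3/4·(11,-8) = (8.2500,-6.0000)
o1: d²=20 ≤ ρ²=62; F_rep = 38·(-4,-2)/20² = (-0.3800,-0.1900)
o2: d²=509 > ρ²=62 → inactive
o3: d²=180 > ρ²=62 → inactive
o4: d²=37 ≤ ρ²=62; F_rep = 38·(-1,6)/37² = (-0.0278,0.1665)
F = F_att + ΣF_rep = (7.8422,-6.0235)
p' = p + 1/10·F = (-10.2158,3.3977)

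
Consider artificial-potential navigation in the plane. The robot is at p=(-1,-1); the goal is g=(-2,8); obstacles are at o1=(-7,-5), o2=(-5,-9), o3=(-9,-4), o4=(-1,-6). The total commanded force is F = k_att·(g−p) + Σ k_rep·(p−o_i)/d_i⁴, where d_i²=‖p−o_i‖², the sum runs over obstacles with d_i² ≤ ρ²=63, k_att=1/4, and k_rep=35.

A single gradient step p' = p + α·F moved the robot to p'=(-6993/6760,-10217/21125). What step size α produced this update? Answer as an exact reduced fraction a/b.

F_att = 1/4·(g−p) = 1/4·(-1,9) = (-0.2500,2.2500)
o1: d²=52 ≤ ρ²=63; F_rep = 35·(6,4)/52² = (0.0777,0.0518)
o2: d²=80 > ρ²=63 → inactive
o3: d²=73 > ρ²=63 → inactive
o4: d²=25 ≤ ρ²=63; F_rep = 35·(0,5)/25² = (0.0000,0.2800)
F = F_att + ΣF_rep = (-0.1723,2.5818)
Δp = p'−p = (-0.0345,0.5164); α = Δx/Fx = (-233/6760) / (-233/1352) = 1/5
check: Δy/Fy = (10908/21125) / (10908/4225) = 1/5 ✓

α = 1/5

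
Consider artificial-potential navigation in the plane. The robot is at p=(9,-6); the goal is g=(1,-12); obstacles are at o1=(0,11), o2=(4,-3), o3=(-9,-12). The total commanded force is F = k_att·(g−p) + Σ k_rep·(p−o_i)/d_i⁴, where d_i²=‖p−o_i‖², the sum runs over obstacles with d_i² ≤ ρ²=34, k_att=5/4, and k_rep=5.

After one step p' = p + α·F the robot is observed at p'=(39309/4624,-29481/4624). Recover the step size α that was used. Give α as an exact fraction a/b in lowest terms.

F_att = 5/4·(g−p) = 5/4·(-8,-6) = (-10.0000,-7.5000)
o1: d²=370 > ρ²=34 → inactive
o2: d²=34 ≤ ρ²=34; F_rep = 5·(5,-3)/34² = (0.0216,-0.0130)
o3: d²=360 > ρ²=34 → inactive
F = F_att + ΣF_rep = (-9.9784,-7.5130)
Δp = p'−p = (-0.4989,-0.3756); α = Δx/Fx = (-2307/4624) / (-11535/1156) = 1/20
check: Δy/Fy = (-1737/4624) / (-8685/1156) = 1/20 ✓

α = 1/20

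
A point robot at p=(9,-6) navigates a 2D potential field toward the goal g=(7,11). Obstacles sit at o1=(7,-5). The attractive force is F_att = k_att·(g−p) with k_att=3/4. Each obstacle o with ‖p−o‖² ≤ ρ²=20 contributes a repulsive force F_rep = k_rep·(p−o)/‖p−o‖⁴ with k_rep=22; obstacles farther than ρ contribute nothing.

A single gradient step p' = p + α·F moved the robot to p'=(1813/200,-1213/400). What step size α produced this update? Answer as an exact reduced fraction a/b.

α = 1/4

F_att = 3/4·(g−p) = 3/4·(-2,17) = (-1.5000,12.7500)
o1: d²=5 ≤ ρ²=20; F_rep = 22·(2,-1)/5² = (1.7600,-0.8800)
F = F_att + ΣF_rep = (0.2600,11.8700)
Δp = p'−p = (0.0650,2.9675); α = Δx/Fx = (13/200) / (13/50) = 1/4
check: Δy/Fy = (1187/400) / (1187/100) = 1/4 ✓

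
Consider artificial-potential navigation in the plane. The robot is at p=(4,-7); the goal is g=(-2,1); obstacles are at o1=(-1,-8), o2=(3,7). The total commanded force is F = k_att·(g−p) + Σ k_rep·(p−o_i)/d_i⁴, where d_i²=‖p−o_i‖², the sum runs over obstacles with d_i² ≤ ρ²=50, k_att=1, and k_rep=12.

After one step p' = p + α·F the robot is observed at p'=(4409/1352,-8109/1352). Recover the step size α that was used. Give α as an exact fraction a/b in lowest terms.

F_att = 1·(g−p) = 1·(-6,8) = (-6.0000,8.0000)
o1: d²=26 ≤ ρ²=50; F_rep = 12·(5,1)/26² = (0.0888,0.0178)
o2: d²=197 > ρ²=50 → inactive
F = F_att + ΣF_rep = (-5.9112,8.0178)
Δp = p'−p = (-0.7389,1.0022); α = Δx/Fx = (-999/1352) / (-999/169) = 1/8
check: Δy/Fy = (1355/1352) / (1355/169) = 1/8 ✓

α = 1/8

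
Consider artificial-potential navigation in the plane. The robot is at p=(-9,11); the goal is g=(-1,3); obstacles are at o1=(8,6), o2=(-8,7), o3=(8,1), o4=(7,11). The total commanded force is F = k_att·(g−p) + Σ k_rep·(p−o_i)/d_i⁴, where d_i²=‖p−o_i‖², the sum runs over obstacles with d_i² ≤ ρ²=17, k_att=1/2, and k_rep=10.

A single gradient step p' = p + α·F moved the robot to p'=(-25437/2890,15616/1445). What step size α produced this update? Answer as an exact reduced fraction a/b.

α = 1/20

F_att = 1/2·(g−p) = 1/2·(8,-8) = (4.0000,-4.0000)
o1: d²=314 > ρ²=17 → inactive
o2: d²=17 ≤ ρ²=17; F_rep = 10·(-1,4)/17² = (-0.0346,0.1384)
o3: d²=389 > ρ²=17 → inactive
o4: d²=256 > ρ²=17 → inactive
F = F_att + ΣF_rep = (3.9654,-3.8616)
Δp = p'−p = (0.1983,-0.1931); α = Δx/Fx = (573/2890) / (1146/289) = 1/20
check: Δy/Fy = (-279/1445) / (-1116/289) = 1/20 ✓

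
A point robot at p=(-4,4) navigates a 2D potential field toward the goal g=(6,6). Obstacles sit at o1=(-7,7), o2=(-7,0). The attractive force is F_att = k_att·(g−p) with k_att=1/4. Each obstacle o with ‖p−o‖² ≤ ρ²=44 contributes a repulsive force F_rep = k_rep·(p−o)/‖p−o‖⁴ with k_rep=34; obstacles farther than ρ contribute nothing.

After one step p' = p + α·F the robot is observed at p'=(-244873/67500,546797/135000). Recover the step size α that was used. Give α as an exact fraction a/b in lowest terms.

F_att = 1/4·(g−p) = 1/4·(10,2) = (2.5000,0.5000)
o1: d²=18 ≤ ρ²=44; F_rep = 34·(3,-3)/18² = (0.3148,-0.3148)
o2: d²=25 ≤ ρ²=44; F_rep = 34·(3,4)/25² = (0.1632,0.2176)
F = F_att + ΣF_rep = (2.9780,0.4028)
Δp = p'−p = (0.3723,0.0503); α = Δx/Fx = (25127/67500) / (50254/16875) = 1/8
check: Δy/Fy = (6797/135000) / (6797/16875) = 1/8 ✓

α = 1/8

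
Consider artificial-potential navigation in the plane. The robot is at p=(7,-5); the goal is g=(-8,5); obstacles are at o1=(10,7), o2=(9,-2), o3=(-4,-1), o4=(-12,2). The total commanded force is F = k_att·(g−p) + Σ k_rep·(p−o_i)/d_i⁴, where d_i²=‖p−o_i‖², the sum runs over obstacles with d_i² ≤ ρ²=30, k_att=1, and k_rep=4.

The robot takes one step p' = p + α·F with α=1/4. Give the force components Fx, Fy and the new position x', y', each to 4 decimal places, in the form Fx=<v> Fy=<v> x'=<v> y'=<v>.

Fx=-15.0473 Fy=9.9290 x'=3.2382 y'=-2.5178

F_att = 1·(g−p) = 1·(-15,10) = (-15.0000,10.0000)
o1: d²=153 > ρ²=30 → inactive
o2: d²=13 ≤ ρ²=30; F_rep = 4·(-2,-3)/13² = (-0.0473,-0.0710)
o3: d²=137 > ρ²=30 → inactive
o4: d²=410 > ρ²=30 → inactive
F = F_att + ΣF_rep = (-15.0473,9.9290)
p' = p + 1/4·F = (3.2382,-2.5178)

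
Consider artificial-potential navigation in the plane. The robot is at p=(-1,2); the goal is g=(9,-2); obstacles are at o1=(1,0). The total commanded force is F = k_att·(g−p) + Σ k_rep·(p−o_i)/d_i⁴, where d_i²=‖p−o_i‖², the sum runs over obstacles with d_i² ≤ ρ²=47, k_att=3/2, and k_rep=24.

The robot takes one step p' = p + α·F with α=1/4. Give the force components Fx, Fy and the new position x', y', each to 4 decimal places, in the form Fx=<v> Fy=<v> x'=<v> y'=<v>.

Fx=14.2500 Fy=-5.2500 x'=2.5625 y'=0.6875

F_att = 3/2·(g−p) = 3/2·(10,-4) = (15.0000,-6.0000)
o1: d²=8 ≤ ρ²=47; F_rep = 24·(-2,2)/8² = (-0.7500,0.7500)
F = F_att + ΣF_rep = (14.2500,-5.2500)
p' = p + 1/4·F = (2.5625,0.6875)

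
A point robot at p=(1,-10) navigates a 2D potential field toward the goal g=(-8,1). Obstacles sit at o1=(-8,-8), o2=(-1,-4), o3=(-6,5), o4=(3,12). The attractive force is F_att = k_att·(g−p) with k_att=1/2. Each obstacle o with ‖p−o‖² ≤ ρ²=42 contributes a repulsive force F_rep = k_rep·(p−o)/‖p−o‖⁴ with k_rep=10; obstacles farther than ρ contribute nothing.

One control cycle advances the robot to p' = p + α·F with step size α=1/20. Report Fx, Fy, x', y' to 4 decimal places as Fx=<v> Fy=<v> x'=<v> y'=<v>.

F_att = 1/2·(g−p) = 1/2·(-9,11) = (-4.5000,5.5000)
o1: d²=85 > ρ²=42 → inactive
o2: d²=40 ≤ ρ²=42; F_rep = 10·(2,-6)/40² = (0.0125,-0.0375)
o3: d²=274 > ρ²=42 → inactive
o4: d²=488 > ρ²=42 → inactive
F = F_att + ΣF_rep = (-4.4875,5.4625)
p' = p + 1/20·F = (0.7756,-9.7269)

Fx=-4.4875 Fy=5.4625 x'=0.7756 y'=-9.7269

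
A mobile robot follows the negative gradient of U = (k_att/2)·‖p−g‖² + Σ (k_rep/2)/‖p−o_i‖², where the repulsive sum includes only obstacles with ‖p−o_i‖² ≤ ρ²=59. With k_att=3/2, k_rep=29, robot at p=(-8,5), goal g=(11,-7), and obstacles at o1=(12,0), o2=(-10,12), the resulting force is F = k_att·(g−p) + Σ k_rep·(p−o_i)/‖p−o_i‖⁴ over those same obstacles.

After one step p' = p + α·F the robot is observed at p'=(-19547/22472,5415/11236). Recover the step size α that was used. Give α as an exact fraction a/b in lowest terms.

F_att = 3/2·(g−p) = 3/2·(19,-12) = (28.5000,-18.0000)
o1: d²=425 > ρ²=59 → inactive
o2: d²=53 ≤ ρ²=59; F_rep = 29·(2,-7)/53² = (0.0206,-0.0723)
F = F_att + ΣF_rep = (28.5206,-18.0723)
Δp = p'−p = (7.1302,-4.5181); α = Δx/Fx = (160229/22472) / (160229/5618) = 1/4
check: Δy/Fy = (-50765/11236) / (-50765/2809) = 1/4 ✓

α = 1/4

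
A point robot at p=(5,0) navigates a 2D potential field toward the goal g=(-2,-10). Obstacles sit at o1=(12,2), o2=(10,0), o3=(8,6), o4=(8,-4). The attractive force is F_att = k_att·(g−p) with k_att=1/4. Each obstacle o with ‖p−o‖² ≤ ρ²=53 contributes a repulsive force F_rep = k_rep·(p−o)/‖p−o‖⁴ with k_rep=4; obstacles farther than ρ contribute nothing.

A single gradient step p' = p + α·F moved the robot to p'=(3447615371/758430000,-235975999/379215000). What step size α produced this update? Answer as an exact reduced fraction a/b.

F_att = 1/4·(g−p) = 1/4·(-7,-10) = (-1.7500,-2.5000)
o1: d²=53 ≤ ρ²=53; F_rep = 4·(-7,-2)/53² = (-0.0100,-0.0028)
o2: d²=25 ≤ ρ²=53; F_rep = 4·(-5,0)/25² = (-0.0320,0.0000)
o3: d²=45 ≤ ρ²=53; F_rep = 4·(-3,-6)/45² = (-0.0059,-0.0119)
o4: d²=25 ≤ ρ²=53; F_rep = 4·(-3,4)/25² = (-0.0192,0.0256)
F = F_att + ΣF_rep = (-1.8171,-2.4891)
Δp = p'−p = (-0.4543,-0.6223); α = Δx/Fx = (-344534629/758430000) / (-344534629/189607500) = 1/4
check: Δy/Fy = (-235975999/379215000) / (-235975999/94803750) = 1/4 ✓

α = 1/4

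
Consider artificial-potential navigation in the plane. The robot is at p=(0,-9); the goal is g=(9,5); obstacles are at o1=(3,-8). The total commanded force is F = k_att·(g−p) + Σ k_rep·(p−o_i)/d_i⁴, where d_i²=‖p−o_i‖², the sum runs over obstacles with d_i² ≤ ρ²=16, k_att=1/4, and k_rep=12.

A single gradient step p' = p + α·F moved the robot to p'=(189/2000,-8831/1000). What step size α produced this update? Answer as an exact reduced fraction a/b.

F_att = 1/4·(g−p) = 1/4·(9,14) = (2.2500,3.5000)
o1: d²=10 ≤ ρ²=16; F_rep = 12·(-3,-1)/10² = (-0.3600,-0.1200)
F = F_att + ΣF_rep = (1.8900,3.3800)
Δp = p'−p = (0.0945,0.1690); α = Δx/Fx = (189/2000) / (189/100) = 1/20
check: Δy/Fy = (169/1000) / (169/50) = 1/20 ✓

α = 1/20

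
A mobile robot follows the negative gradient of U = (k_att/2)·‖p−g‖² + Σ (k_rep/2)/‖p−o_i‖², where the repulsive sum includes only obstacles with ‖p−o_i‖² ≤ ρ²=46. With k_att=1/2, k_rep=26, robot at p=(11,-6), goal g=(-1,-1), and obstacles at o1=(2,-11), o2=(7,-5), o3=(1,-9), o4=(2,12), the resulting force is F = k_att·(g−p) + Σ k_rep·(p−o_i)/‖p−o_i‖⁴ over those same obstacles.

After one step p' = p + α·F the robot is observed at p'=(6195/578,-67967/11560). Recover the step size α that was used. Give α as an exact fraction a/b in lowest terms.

F_att = 1/2·(g−p) = 1/2·(-12,5) = (-6.0000,2.5000)
o1: d²=106 > ρ²=46 → inactive
o2: d²=17 ≤ ρ²=46; F_rep = 26·(4,-1)/17² = (0.3599,-0.0900)
o3: d²=109 > ρ²=46 → inactive
o4: d²=405 > ρ²=46 → inactive
F = F_att + ΣF_rep = (-5.6401,2.4100)
Δp = p'−p = (-0.2820,0.1205); α = Δx/Fx = (-163/578) / (-1630/289) = 1/20
check: Δy/Fy = (1393/11560) / (1393/578) = 1/20 ✓

α = 1/20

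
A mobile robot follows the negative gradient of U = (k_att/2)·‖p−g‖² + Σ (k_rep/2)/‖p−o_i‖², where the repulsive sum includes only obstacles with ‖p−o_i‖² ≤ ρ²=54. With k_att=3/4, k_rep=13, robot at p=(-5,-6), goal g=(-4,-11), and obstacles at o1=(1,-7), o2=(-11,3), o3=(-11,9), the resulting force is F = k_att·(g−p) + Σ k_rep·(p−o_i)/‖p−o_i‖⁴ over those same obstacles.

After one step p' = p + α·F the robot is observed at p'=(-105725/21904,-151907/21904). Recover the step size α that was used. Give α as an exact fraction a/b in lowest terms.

F_att = 3/4·(g−p) = 3/4·(1,-5) = (0.7500,-3.7500)
o1: d²=37 ≤ ρ²=54; F_rep = 13·(-6,1)/37² = (-0.0570,0.0095)
o2: d²=117 > ρ²=54 → inactive
o3: d²=261 > ρ²=54 → inactive
F = F_att + ΣF_rep = (0.6930,-3.7405)
Δp = p'−p = (0.1733,-0.9351); α = Δx/Fx = (3795/21904) / (3795/5476) = 1/4
check: Δy/Fy = (-20483/21904) / (-20483/5476) = 1/4 ✓

α = 1/4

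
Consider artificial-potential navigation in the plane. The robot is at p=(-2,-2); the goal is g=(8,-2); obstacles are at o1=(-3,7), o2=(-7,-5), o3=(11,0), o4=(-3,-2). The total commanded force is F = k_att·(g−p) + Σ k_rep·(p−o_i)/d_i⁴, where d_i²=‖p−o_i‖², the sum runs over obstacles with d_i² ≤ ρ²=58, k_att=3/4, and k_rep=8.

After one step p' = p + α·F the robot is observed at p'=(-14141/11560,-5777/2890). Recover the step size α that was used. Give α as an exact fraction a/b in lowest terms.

F_att = 3/4·(g−p) = 3/4·(10,0) = (7.5000,0.0000)
o1: d²=82 > ρ²=58 → inactive
o2: d²=34 ≤ ρ²=58; F_rep = 8·(5,3)/34² = (0.0346,0.0208)
o3: d²=173 > ρ²=58 → inactive
o4: d²=1 ≤ ρ²=58; F_rep = 8·(1,0)/1² = (8.0000,0.0000)
F = F_att + ΣF_rep = (15.5346,0.0208)
Δp = p'−p = (0.7767,0.0010); α = Δx/Fx = (8979/11560) / (8979/578) = 1/20
check: Δy/Fy = (3/2890) / (6/289) = 1/20 ✓

α = 1/20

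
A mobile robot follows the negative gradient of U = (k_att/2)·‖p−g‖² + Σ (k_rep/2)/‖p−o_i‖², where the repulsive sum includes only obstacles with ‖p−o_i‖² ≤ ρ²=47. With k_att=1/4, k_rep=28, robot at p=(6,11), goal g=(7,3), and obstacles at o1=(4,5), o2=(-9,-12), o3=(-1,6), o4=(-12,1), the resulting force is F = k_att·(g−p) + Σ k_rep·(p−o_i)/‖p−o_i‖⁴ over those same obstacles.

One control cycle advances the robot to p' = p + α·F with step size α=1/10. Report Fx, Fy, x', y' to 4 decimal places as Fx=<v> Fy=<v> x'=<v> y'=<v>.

Fx=0.2850 Fy=-1.8950 x'=6.0285 y'=10.8105

F_att = 1/4·(g−p) = 1/4·(1,-8) = (0.2500,-2.0000)
o1: d²=40 ≤ ρ²=47; F_rep = 28·(2,6)/40² = (0.0350,0.1050)
o2: d²=754 > ρ²=47 → inactive
o3: d²=74 > ρ²=47 → inactive
o4: d²=424 > ρ²=47 → inactive
F = F_att + ΣF_rep = (0.2850,-1.8950)
p' = p + 1/10·F = (6.0285,10.8105)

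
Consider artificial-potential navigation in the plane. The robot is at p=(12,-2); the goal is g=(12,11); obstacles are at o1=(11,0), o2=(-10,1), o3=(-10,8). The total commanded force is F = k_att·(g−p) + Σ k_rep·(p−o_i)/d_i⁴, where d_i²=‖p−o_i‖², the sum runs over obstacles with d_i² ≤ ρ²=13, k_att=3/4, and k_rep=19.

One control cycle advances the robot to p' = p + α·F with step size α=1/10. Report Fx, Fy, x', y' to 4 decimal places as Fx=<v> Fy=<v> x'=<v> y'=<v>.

Fx=0.7600 Fy=8.2300 x'=12.0760 y'=-1.1770

F_att = 3/4·(g−p) = 3/4·(0,13) = (0.0000,9.7500)
o1: d²=5 ≤ ρ²=13; F_rep = 19·(1,-2)/5² = (0.7600,-1.5200)
o2: d²=493 > ρ²=13 → inactive
o3: d²=584 > ρ²=13 → inactive
F = F_att + ΣF_rep = (0.7600,8.2300)
p' = p + 1/10·F = (12.0760,-1.1770)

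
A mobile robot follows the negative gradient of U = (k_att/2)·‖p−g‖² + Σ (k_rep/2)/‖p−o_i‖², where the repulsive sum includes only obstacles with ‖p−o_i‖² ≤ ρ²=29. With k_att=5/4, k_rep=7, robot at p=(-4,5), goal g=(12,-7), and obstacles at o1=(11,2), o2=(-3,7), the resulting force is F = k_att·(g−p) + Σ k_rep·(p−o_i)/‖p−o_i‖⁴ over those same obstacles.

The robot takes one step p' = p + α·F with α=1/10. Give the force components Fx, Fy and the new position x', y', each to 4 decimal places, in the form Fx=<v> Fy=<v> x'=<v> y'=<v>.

F_att = 5/4·(g−p) = 5/4·(16,-12) = (20.0000,-15.0000)
o1: d²=234 > ρ²=29 → inactive
o2: d²=5 ≤ ρ²=29; F_rep = 7·(-1,-2)/5² = (-0.2800,-0.5600)
F = F_att + ΣF_rep = (19.7200,-15.5600)
p' = p + 1/10·F = (-2.0280,3.4440)

Fx=19.7200 Fy=-15.5600 x'=-2.0280 y'=3.4440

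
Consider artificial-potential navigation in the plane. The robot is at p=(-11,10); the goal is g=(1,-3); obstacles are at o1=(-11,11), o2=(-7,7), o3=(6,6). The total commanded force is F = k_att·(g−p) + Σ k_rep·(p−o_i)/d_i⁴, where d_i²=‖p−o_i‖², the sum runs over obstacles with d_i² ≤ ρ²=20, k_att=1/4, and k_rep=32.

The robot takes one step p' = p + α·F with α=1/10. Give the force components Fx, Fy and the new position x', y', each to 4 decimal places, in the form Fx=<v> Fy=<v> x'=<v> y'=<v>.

F_att = 1/4·(g−p) = 1/4·(12,-13) = (3.0000,-3.2500)
o1: d²=1 ≤ ρ²=20; F_rep = 32·(0,-1)/1² = (0.0000,-32.0000)
o2: d²=25 > ρ²=20 → inactive
o3: d²=305 > ρ²=20 → inactive
F = F_att + ΣF_rep = (3.0000,-35.2500)
p' = p + 1/10·F = (-10.7000,6.4750)

Fx=3.0000 Fy=-35.2500 x'=-10.7000 y'=6.4750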